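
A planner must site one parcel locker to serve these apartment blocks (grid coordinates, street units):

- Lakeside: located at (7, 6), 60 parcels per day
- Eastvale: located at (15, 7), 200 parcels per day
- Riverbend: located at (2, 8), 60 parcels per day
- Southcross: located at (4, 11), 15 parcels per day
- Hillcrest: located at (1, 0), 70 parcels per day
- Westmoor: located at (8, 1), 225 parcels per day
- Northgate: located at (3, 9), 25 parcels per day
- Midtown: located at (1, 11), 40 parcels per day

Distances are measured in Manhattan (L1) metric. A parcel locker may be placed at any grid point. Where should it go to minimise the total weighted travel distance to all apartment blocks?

(8, 6)

Manhattan distance separates: Σwᵢ(|x−xᵢ|+|y−yᵢ|) = Σwᵢ|x−xᵢ| + Σwᵢ|y−yᵢ|, so x and y are optimised independently as 1-D weighted medians.
Total weight W = 695; half = 347.5.
x-coordinate, sorted with cumulative weight:
  x=1 (Hillcrest, w=70) cum 70
  x=1 (Midtown, w=40) cum 110
  x=2 (Riverbend, w=60) cum 170
  x=3 (Northgate, w=25) cum 195
  x=4 (Southcross, w=15) cum 210
  x=7 (Lakeside, w=60) cum 270
  x=8 (Westmoor, w=225) cum 495  ← median
  x=15 (Eastvale, w=200) cum 695
⇒ x* = 8
y-coordinate, sorted with cumulative weight:
  y=0 (Hillcrest, w=70) cum 70
  y=1 (Westmoor, w=225) cum 295
  y=6 (Lakeside, w=60) cum 355  ← median
  y=7 (Eastvale, w=200) cum 555
  y=8 (Riverbend, w=60) cum 615
  y=9 (Northgate, w=25) cum 640
  y=11 (Southcross, w=15) cum 655
  y=11 (Midtown, w=40) cum 695
⇒ y* = 6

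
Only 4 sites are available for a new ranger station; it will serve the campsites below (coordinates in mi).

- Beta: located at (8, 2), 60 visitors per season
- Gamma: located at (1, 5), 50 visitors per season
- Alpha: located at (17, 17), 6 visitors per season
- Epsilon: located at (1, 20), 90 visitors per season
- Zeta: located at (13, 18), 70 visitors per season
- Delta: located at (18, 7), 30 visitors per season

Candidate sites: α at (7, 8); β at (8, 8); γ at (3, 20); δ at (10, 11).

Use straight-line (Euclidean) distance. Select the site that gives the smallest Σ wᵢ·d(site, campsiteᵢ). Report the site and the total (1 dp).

Total weighted distance at each candidate:
  α (7, 8): total = 3136.3
  β (8, 8): total = 3151.6
  γ (3, 20): total = 3452.8
  δ (10, 11): total = 3096.3
Minimum is at δ with total 3096.3 mi.

δ, total 3096.3 mi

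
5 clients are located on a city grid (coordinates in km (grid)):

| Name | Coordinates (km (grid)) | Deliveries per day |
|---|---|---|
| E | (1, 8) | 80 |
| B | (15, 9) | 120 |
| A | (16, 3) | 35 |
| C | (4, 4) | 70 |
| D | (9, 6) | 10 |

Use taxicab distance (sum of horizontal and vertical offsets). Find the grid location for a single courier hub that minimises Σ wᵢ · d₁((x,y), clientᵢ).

(9, 8)

Manhattan distance separates: Σwᵢ(|x−xᵢ|+|y−yᵢ|) = Σwᵢ|x−xᵢ| + Σwᵢ|y−yᵢ|, so x and y are optimised independently as 1-D weighted medians.
Total weight W = 315; half = 157.5.
x-coordinate, sorted with cumulative weight:
  x=1 (E, w=80) cum 80
  x=4 (C, w=70) cum 150
  x=9 (D, w=10) cum 160  ← median
  x=15 (B, w=120) cum 280
  x=16 (A, w=35) cum 315
⇒ x* = 9
y-coordinate, sorted with cumulative weight:
  y=3 (A, w=35) cum 35
  y=4 (C, w=70) cum 105
  y=6 (D, w=10) cum 115
  y=8 (E, w=80) cum 195  ← median
  y=9 (B, w=120) cum 315
⇒ y* = 8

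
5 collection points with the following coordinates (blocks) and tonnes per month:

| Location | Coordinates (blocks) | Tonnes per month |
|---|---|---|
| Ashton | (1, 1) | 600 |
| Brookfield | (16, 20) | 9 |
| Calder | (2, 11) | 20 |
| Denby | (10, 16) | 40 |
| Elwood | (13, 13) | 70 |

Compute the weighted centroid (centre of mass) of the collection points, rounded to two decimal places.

The minimiser of Σwᵢ‖p−pᵢ‖² is the weighted centroid p* = (Σwᵢpᵢ)/(Σwᵢ).
Σwᵢ = 739.
Σwᵢxᵢ = 600·1 + 9·16 + 20·2 + 40·10 + 70·13 = 2094.
Σwᵢyᵢ = 600·1 + 9·20 + 20·11 + 40·16 + 70·13 = 2550.
x* = 2094/739 = 2.83, y* = 2550/739 = 3.45.

(2.83, 3.45)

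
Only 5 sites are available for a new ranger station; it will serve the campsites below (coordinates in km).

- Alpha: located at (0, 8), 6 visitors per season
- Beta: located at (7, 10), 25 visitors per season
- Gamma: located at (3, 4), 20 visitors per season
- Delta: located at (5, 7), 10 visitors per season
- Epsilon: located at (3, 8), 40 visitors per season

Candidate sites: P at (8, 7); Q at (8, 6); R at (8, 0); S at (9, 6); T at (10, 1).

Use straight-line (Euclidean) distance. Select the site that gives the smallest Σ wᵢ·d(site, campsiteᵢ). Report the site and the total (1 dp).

Total weighted distance at each candidate:
  P (8, 7): total = 478.0
  Q (8, 6): total = 507.3
  R (8, 0): total = 900.7
  S (9, 6): total = 587.8
  T (10, 1): total = 936.8
Minimum is at P with total 478.0 km.

P, total 478.0 km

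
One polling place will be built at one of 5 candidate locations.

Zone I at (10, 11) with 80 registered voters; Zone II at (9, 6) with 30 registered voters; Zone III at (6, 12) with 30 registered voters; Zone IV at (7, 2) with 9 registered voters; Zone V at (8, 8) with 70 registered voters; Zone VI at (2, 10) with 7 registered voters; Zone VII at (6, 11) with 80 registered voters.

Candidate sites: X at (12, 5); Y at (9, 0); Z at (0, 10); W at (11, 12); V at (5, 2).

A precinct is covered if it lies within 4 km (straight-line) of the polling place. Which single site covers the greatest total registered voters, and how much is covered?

Coverage radius r = 4 km; a point is covered iff (Δx)²+(Δy)² ≤ 4² = 16.
  X (12, 5): covers {Zone II} → 30
  Y (9, 0): covers {Zone IV} → 9
  Z (0, 10): covers {Zone VI} → 7
  W (11, 12): covers {Zone I} → 80
  V (5, 2): covers {Zone IV} → 9
Maximum coverage at W: 80 registered voters.

W, covering 80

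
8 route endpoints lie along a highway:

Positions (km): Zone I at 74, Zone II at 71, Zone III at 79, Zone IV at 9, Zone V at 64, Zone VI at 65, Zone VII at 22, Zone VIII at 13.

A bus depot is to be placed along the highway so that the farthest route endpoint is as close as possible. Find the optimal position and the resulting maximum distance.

location 44, max distance 35

The 1-center on a line is the midpoint of the two extreme points: leftmost at 9, rightmost at 79.
Optimal location = (9 + 79)/2 = 44; maximum distance = (79 − 9)/2 = 35.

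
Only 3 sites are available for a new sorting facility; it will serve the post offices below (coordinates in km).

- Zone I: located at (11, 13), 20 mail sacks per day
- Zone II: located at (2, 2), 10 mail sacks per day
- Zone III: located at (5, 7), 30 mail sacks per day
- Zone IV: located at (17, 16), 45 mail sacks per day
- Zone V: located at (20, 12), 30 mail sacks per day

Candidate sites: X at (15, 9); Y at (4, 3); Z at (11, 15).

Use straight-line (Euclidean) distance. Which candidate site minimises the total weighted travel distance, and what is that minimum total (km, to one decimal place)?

Total weighted distance at each candidate:
  X (15, 9): total = 1069.3
  Y (4, 3): total = 1768.2
  Z (11, 15): total = 1056.4
Minimum is at Z with total 1056.4 km.

Z, total 1056.4 km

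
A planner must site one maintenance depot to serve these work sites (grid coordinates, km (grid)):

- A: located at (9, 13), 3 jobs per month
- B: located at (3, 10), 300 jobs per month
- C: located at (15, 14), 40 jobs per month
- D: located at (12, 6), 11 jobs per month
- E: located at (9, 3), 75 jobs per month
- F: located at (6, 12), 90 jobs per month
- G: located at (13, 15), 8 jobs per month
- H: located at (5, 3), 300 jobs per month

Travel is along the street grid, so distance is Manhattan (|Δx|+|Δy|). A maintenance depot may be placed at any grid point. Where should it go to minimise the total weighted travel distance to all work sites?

(5, 10)

Manhattan distance separates: Σwᵢ(|x−xᵢ|+|y−yᵢ|) = Σwᵢ|x−xᵢ| + Σwᵢ|y−yᵢ|, so x and y are optimised independently as 1-D weighted medians.
Total weight W = 827; half = 413.5.
x-coordinate, sorted with cumulative weight:
  x=3 (B, w=300) cum 300
  x=5 (H, w=300) cum 600  ← median
  x=6 (F, w=90) cum 690
  x=9 (A, w=3) cum 693
  x=9 (E, w=75) cum 768
  x=12 (D, w=11) cum 779
  x=13 (G, w=8) cum 787
  x=15 (C, w=40) cum 827
⇒ x* = 5
y-coordinate, sorted with cumulative weight:
  y=3 (E, w=75) cum 75
  y=3 (H, w=300) cum 375
  y=6 (D, w=11) cum 386
  y=10 (B, w=300) cum 686  ← median
  y=12 (F, w=90) cum 776
  y=13 (A, w=3) cum 779
  y=14 (C, w=40) cum 819
  y=15 (G, w=8) cum 827
⇒ y* = 10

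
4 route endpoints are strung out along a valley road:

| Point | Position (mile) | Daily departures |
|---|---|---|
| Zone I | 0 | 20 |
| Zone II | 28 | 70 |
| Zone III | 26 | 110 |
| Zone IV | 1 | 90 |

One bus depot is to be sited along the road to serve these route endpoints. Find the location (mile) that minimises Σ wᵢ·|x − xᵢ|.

For a sum of weighted absolute distances on a line, the optimum is the weighted median (not the mean). Total weight W = 290; half-weight = 145.
Sort by position and accumulate weight:
  mile 0 (Zone I, w=20) → cum 20
  mile 1 (Zone IV, w=90) → cum 110
  mile 26 (Zone III, w=110) → cum 220  ≥ 145 → median here
  mile 28 (Zone II, w=70) → cum 290
Optimal location: mile 26.

x = 26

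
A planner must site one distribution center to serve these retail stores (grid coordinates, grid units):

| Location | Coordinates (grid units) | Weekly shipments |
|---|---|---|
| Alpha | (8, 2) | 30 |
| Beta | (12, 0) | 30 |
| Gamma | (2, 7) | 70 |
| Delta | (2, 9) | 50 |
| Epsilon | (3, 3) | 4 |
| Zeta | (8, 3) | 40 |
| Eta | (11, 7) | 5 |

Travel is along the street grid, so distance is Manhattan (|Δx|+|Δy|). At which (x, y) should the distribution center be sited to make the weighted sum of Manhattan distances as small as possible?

(2, 7)

Manhattan distance separates: Σwᵢ(|x−xᵢ|+|y−yᵢ|) = Σwᵢ|x−xᵢ| + Σwᵢ|y−yᵢ|, so x and y are optimised independently as 1-D weighted medians.
Total weight W = 229; half = 114.5.
x-coordinate, sorted with cumulative weight:
  x=2 (Gamma, w=70) cum 70
  x=2 (Delta, w=50) cum 120  ← median
  x=3 (Epsilon, w=4) cum 124
  x=8 (Alpha, w=30) cum 154
  x=8 (Zeta, w=40) cum 194
  x=11 (Eta, w=5) cum 199
  x=12 (Beta, w=30) cum 229
⇒ x* = 2
y-coordinate, sorted with cumulative weight:
  y=0 (Beta, w=30) cum 30
  y=2 (Alpha, w=30) cum 60
  y=3 (Epsilon, w=4) cum 64
  y=3 (Zeta, w=40) cum 104
  y=7 (Gamma, w=70) cum 174  ← median
  y=7 (Eta, w=5) cum 179
  y=9 (Delta, w=50) cum 229
⇒ y* = 7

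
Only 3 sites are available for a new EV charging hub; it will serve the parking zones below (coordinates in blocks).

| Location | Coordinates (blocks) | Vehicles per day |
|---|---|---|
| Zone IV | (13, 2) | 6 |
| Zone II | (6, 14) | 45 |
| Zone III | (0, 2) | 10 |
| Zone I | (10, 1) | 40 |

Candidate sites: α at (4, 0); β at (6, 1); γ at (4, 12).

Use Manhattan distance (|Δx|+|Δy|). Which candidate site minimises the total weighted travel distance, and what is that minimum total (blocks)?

β, total 863 blocks

Total weighted distance at each candidate:
  α (4, 0): total = 1126
  β (6, 1): total = 863
  γ (4, 12): total = 1114
Minimum is at β with total 863 blocks.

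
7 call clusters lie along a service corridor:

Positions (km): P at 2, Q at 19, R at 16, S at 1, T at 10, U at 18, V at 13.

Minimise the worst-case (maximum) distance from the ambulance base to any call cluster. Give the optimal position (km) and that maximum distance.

location 10, max distance 9

The 1-center on a line is the midpoint of the two extreme points: leftmost at 1, rightmost at 19.
Optimal location = (1 + 19)/2 = 10; maximum distance = (19 − 1)/2 = 9.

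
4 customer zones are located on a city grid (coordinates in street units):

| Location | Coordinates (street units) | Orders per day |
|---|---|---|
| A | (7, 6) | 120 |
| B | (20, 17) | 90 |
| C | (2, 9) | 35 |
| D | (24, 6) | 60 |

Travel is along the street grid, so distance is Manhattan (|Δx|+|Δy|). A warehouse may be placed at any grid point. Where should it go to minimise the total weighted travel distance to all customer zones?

Manhattan distance separates: Σwᵢ(|x−xᵢ|+|y−yᵢ|) = Σwᵢ|x−xᵢ| + Σwᵢ|y−yᵢ|, so x and y are optimised independently as 1-D weighted medians.
Total weight W = 305; half = 152.5.
x-coordinate, sorted with cumulative weight:
  x=2 (C, w=35) cum 35
  x=7 (A, w=120) cum 155  ← median
  x=20 (B, w=90) cum 245
  x=24 (D, w=60) cum 305
⇒ x* = 7
y-coordinate, sorted with cumulative weight:
  y=6 (A, w=120) cum 120
  y=6 (D, w=60) cum 180  ← median
  y=9 (C, w=35) cum 215
  y=17 (B, w=90) cum 305
⇒ y* = 6

(7, 6)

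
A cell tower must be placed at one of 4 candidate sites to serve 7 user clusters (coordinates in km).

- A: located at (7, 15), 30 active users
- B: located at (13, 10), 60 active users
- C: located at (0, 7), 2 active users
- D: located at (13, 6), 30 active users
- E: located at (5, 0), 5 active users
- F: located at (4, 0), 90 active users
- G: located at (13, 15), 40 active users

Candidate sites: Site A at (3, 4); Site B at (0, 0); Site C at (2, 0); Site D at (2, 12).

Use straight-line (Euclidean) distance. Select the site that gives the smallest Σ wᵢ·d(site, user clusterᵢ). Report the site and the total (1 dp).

Site A, total 2353.4 km

Total weighted distance at each candidate:
  Site A (3, 4): total = 2353.4
  Site B (0, 0): total = 3103.2
  Site C (2, 0): total = 2695.8
  Site D (2, 12): total = 2845.2
Minimum is at Site A with total 2353.4 km.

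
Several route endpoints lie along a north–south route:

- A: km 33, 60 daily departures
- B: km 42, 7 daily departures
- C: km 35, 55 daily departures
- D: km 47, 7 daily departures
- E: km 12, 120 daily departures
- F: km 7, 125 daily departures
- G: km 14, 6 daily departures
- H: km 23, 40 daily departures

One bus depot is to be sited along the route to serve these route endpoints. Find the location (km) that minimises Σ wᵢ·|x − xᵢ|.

For a sum of weighted absolute distances on a line, the optimum is the weighted median (not the mean). Total weight W = 420; half-weight = 210.
Sort by position and accumulate weight:
  km 7 (F, w=125) → cum 125
  km 12 (E, w=120) → cum 245  ≥ 210 → median here
  km 14 (G, w=6) → cum 251
  km 23 (H, w=40) → cum 291
  km 33 (A, w=60) → cum 351
  km 35 (C, w=55) → cum 406
  km 42 (B, w=7) → cum 413
  km 47 (D, w=7) → cum 420
Optimal location: km 12.

x = 12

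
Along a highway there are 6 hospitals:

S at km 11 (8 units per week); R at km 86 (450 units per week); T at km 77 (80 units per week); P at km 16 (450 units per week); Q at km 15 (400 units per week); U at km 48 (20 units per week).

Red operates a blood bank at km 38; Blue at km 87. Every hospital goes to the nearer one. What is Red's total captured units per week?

The indifferent point is the midpoint (38+87)/2 = 62.5; hospitals left of it (closer to Red at 38) go to Red, those right go to Blue.
  S at 11 (w=8) → Red
  Q at 15 (w=400) → Red
  P at 16 (w=450) → Red
  U at 48 (w=20) → Red
  T at 77 (w=80) → Blue
  R at 86 (w=450) → Blue
Red captures 878; Blue captures 530.

878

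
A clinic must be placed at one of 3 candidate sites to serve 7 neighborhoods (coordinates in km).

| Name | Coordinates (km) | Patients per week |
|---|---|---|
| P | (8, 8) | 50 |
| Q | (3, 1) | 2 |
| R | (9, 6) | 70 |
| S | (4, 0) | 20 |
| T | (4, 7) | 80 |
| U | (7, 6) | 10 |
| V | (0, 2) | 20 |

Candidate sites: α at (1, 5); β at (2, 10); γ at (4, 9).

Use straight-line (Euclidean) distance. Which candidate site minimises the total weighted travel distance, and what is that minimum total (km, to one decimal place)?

Total weighted distance at each candidate:
  α (1, 5): total = 1483.2
  β (2, 10): total = 1620.1
  γ (4, 9): total = 1174.1
Minimum is at γ with total 1174.1 km.

γ, total 1174.1 km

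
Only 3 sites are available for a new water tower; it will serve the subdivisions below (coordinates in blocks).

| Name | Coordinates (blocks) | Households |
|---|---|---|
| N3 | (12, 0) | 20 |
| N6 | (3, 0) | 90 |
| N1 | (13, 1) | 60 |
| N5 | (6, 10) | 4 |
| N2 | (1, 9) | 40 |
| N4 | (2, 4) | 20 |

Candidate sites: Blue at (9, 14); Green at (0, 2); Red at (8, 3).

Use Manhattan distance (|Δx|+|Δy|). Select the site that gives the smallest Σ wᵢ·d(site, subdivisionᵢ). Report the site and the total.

Total weighted distance at each candidate:
  Blue (9, 14): total = 4048
  Green (0, 2): total = 2026
  Red (8, 3): total = 1976
Minimum is at Red with total 1976 blocks.

Red, total 1976 blocks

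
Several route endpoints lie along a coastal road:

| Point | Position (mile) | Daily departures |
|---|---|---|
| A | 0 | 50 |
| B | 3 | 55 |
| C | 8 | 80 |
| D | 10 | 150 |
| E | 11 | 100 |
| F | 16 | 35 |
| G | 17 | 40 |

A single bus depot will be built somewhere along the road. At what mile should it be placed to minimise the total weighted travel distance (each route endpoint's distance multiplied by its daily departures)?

x = 10

For a sum of weighted absolute distances on a line, the optimum is the weighted median (not the mean). Total weight W = 510; half-weight = 255.
Sort by position and accumulate weight:
  mile 0 (A, w=50) → cum 50
  mile 3 (B, w=55) → cum 105
  mile 8 (C, w=80) → cum 185
  mile 10 (D, w=150) → cum 335  ≥ 255 → median here
  mile 11 (E, w=100) → cum 435
  mile 16 (F, w=35) → cum 470
  mile 17 (G, w=40) → cum 510
Optimal location: mile 10.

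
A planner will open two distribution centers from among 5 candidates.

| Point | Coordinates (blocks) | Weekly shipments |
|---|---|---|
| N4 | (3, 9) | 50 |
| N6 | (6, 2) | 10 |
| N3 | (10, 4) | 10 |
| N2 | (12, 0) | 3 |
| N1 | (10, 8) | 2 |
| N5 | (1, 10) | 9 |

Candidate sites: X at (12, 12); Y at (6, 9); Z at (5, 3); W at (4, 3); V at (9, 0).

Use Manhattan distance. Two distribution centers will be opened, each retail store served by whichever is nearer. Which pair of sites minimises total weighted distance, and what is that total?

{Y, V}, total 323

Evaluate every pair (each demand assigned to the nearer of the two):
  {Y, V}: total = 323
  {Y, Z}: total = 324
  {Y, W}: total = 347
  {X, Y}: total = 410
  {W, V}: total = 547
  {Z, W}: total = 570
  {X, W}: total = 585
  {Z, V}: total = 596
  {X, Z}: total = 621
  {X, V}: total = 838
Best pair: {Y, V} with total 323.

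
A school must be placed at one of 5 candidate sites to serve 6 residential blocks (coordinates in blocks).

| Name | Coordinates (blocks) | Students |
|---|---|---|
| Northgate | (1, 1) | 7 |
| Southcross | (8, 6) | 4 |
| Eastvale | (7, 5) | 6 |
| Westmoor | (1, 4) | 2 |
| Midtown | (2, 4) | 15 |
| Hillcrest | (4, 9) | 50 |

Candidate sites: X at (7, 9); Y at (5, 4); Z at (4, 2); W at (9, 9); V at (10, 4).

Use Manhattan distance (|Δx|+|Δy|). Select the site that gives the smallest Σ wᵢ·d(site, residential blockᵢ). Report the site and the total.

Total weighted distance at each candidate:
  X (7, 9): total = 460
  Y (5, 4): total = 440
  Z (4, 2): total = 516
  W (9, 9): total = 620
  V (10, 4): total = 812
Minimum is at Y with total 440 blocks.

Y, total 440 blocks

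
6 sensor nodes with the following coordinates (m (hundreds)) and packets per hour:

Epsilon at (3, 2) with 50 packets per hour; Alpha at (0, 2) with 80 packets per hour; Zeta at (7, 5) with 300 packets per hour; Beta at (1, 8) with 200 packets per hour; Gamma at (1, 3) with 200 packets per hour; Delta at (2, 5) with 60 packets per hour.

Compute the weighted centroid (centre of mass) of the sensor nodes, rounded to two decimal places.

(3.11, 4.79)

The minimiser of Σwᵢ‖p−pᵢ‖² is the weighted centroid p* = (Σwᵢpᵢ)/(Σwᵢ).
Σwᵢ = 890.
Σwᵢxᵢ = 50·3 + 80·0 + 300·7 + 200·1 + 200·1 + 60·2 = 2770.
Σwᵢyᵢ = 50·2 + 80·2 + 300·5 + 200·8 + 200·3 + 60·5 = 4260.
x* = 2770/890 = 3.11, y* = 4260/890 = 4.79.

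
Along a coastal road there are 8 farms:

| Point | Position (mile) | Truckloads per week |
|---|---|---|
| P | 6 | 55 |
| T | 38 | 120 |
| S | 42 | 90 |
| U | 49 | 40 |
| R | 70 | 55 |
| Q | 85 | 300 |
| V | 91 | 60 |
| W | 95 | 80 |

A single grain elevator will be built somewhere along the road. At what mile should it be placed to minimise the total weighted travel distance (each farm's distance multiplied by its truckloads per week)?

x = 85

For a sum of weighted absolute distances on a line, the optimum is the weighted median (not the mean). Total weight W = 800; half-weight = 400.
Sort by position and accumulate weight:
  mile 6 (P, w=55) → cum 55
  mile 38 (T, w=120) → cum 175
  mile 42 (S, w=90) → cum 265
  mile 49 (U, w=40) → cum 305
  mile 70 (R, w=55) → cum 360
  mile 85 (Q, w=300) → cum 660  ≥ 400 → median here
  mile 91 (V, w=60) → cum 720
  mile 95 (W, w=80) → cum 800
Optimal location: mile 85.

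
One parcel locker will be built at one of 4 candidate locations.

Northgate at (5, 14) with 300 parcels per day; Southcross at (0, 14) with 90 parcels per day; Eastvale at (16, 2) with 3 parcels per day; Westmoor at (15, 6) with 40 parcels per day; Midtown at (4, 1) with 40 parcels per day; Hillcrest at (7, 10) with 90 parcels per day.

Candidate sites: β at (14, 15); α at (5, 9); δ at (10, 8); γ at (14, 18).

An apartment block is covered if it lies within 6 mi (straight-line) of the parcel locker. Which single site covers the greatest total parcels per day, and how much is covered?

Coverage radius r = 6 mi; a point is covered iff (Δx)²+(Δy)² ≤ 6² = 36.
  β (14, 15): covers {none} → 0
  α (5, 9): covers {Northgate, Hillcrest} → 390
  δ (10, 8): covers {Westmoor, Hillcrest} → 130
  γ (14, 18): covers {none} → 0
Maximum coverage at α: 390 parcels per day.

α, covering 390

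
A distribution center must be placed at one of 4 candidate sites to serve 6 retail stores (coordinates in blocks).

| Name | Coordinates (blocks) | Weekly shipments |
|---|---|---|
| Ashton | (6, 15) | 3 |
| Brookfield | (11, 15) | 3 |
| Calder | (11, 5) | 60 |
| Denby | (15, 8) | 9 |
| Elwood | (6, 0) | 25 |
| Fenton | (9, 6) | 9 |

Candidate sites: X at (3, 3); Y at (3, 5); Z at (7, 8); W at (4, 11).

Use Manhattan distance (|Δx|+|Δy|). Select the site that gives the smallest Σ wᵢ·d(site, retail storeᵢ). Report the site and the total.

Total weighted distance at each candidate:
  X (3, 3): total = 1089
  Y (3, 5): total = 971
  Z (7, 8): total = 810
  W (4, 11): total = 1372
Minimum is at Z with total 810 blocks.

Z, total 810 blocks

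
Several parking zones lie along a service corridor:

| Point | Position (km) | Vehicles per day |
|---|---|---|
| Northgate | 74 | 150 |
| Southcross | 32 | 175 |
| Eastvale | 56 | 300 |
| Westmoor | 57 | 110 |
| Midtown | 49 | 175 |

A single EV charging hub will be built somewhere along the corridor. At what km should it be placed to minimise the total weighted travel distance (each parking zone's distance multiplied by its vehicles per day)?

x = 56

For a sum of weighted absolute distances on a line, the optimum is the weighted median (not the mean). Total weight W = 910; half-weight = 455.
Sort by position and accumulate weight:
  km 32 (Southcross, w=175) → cum 175
  km 49 (Midtown, w=175) → cum 350
  km 56 (Eastvale, w=300) → cum 650  ≥ 455 → median here
  km 57 (Westmoor, w=110) → cum 760
  km 74 (Northgate, w=150) → cum 910
Optimal location: km 56.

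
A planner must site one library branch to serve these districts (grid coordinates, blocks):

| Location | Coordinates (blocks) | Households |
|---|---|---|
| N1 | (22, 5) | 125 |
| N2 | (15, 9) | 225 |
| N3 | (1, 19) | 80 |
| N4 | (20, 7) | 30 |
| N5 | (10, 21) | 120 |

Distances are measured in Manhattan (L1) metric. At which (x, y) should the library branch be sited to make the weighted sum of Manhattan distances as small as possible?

Manhattan distance separates: Σwᵢ(|x−xᵢ|+|y−yᵢ|) = Σwᵢ|x−xᵢ| + Σwᵢ|y−yᵢ|, so x and y are optimised independently as 1-D weighted medians.
Total weight W = 580; half = 290.
x-coordinate, sorted with cumulative weight:
  x=1 (N3, w=80) cum 80
  x=10 (N5, w=120) cum 200
  x=15 (N2, w=225) cum 425  ← median
  x=20 (N4, w=30) cum 455
  x=22 (N1, w=125) cum 580
⇒ x* = 15
y-coordinate, sorted with cumulative weight:
  y=5 (N1, w=125) cum 125
  y=7 (N4, w=30) cum 155
  y=9 (N2, w=225) cum 380  ← median
  y=19 (N3, w=80) cum 460
  y=21 (N5, w=120) cum 580
⇒ y* = 9

(15, 9)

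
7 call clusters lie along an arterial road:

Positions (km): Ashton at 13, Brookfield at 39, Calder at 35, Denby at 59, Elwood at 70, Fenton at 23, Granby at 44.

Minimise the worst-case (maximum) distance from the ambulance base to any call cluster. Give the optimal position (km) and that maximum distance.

location 41.5, max distance 28.5

The 1-center on a line is the midpoint of the two extreme points: leftmost at 13, rightmost at 70.
Optimal location = (13 + 70)/2 = 41.5; maximum distance = (70 − 13)/2 = 28.5.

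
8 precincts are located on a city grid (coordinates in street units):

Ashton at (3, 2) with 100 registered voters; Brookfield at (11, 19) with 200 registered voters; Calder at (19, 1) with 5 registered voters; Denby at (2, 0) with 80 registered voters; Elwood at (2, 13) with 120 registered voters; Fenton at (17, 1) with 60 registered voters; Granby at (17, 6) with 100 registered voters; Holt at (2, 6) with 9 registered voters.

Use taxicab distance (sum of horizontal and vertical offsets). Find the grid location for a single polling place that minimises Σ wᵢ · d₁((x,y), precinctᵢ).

(11, 6)

Manhattan distance separates: Σwᵢ(|x−xᵢ|+|y−yᵢ|) = Σwᵢ|x−xᵢ| + Σwᵢ|y−yᵢ|, so x and y are optimised independently as 1-D weighted medians.
Total weight W = 674; half = 337.
x-coordinate, sorted with cumulative weight:
  x=2 (Denby, w=80) cum 80
  x=2 (Elwood, w=120) cum 200
  x=2 (Holt, w=9) cum 209
  x=3 (Ashton, w=100) cum 309
  x=11 (Brookfield, w=200) cum 509  ← median
  x=17 (Fenton, w=60) cum 569
  x=17 (Granby, w=100) cum 669
  x=19 (Calder, w=5) cum 674
⇒ x* = 11
y-coordinate, sorted with cumulative weight:
  y=0 (Denby, w=80) cum 80
  y=1 (Calder, w=5) cum 85
  y=1 (Fenton, w=60) cum 145
  y=2 (Ashton, w=100) cum 245
  y=6 (Granby, w=100) cum 345  ← median
  y=6 (Holt, w=9) cum 354
  y=13 (Elwood, w=120) cum 474
  y=19 (Brookfield, w=200) cum 674
⇒ y* = 6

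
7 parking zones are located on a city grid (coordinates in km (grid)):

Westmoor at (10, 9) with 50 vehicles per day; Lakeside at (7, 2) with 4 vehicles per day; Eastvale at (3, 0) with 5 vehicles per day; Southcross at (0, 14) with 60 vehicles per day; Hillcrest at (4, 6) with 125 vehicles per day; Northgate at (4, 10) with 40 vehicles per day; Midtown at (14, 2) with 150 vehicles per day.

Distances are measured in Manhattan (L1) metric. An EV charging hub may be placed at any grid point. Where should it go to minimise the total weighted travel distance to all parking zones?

(4, 6)

Manhattan distance separates: Σwᵢ(|x−xᵢ|+|y−yᵢ|) = Σwᵢ|x−xᵢ| + Σwᵢ|y−yᵢ|, so x and y are optimised independently as 1-D weighted medians.
Total weight W = 434; half = 217.
x-coordinate, sorted with cumulative weight:
  x=0 (Southcross, w=60) cum 60
  x=3 (Eastvale, w=5) cum 65
  x=4 (Hillcrest, w=125) cum 190
  x=4 (Northgate, w=40) cum 230  ← median
  x=7 (Lakeside, w=4) cum 234
  x=10 (Westmoor, w=50) cum 284
  x=14 (Midtown, w=150) cum 434
⇒ x* = 4
y-coordinate, sorted with cumulative weight:
  y=0 (Eastvale, w=5) cum 5
  y=2 (Lakeside, w=4) cum 9
  y=2 (Midtown, w=150) cum 159
  y=6 (Hillcrest, w=125) cum 284  ← median
  y=9 (Westmoor, w=50) cum 334
  y=10 (Northgate, w=40) cum 374
  y=14 (Southcross, w=60) cum 434
⇒ y* = 6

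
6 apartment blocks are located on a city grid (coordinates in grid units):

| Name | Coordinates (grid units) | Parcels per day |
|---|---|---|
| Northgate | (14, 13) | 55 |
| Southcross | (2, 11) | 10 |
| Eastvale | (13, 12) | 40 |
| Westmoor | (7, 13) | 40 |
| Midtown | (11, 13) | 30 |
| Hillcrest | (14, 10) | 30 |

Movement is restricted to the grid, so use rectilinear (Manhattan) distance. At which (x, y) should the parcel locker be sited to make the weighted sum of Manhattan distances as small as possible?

(13, 13)

Manhattan distance separates: Σwᵢ(|x−xᵢ|+|y−yᵢ|) = Σwᵢ|x−xᵢ| + Σwᵢ|y−yᵢ|, so x and y are optimised independently as 1-D weighted medians.
Total weight W = 205; half = 102.5.
x-coordinate, sorted with cumulative weight:
  x=2 (Southcross, w=10) cum 10
  x=7 (Westmoor, w=40) cum 50
  x=11 (Midtown, w=30) cum 80
  x=13 (Eastvale, w=40) cum 120  ← median
  x=14 (Northgate, w=55) cum 175
  x=14 (Hillcrest, w=30) cum 205
⇒ x* = 13
y-coordinate, sorted with cumulative weight:
  y=10 (Hillcrest, w=30) cum 30
  y=11 (Southcross, w=10) cum 40
  y=12 (Eastvale, w=40) cum 80
  y=13 (Northgate, w=55) cum 135  ← median
  y=13 (Westmoor, w=40) cum 175
  y=13 (Midtown, w=30) cum 205
⇒ y* = 13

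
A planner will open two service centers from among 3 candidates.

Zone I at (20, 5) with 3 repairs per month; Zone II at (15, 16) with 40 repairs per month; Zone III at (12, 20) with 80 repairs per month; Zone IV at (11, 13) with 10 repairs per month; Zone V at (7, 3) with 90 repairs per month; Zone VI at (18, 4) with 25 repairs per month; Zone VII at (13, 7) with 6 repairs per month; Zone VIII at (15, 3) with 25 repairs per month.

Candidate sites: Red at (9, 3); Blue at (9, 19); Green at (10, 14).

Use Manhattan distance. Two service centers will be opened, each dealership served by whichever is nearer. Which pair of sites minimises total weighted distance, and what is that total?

Evaluate every pair (each demand assigned to the nearer of the two):
  {Red, Blue}: total = 1427
  {Red, Green}: total = 1607
  {Blue, Green}: total = 2847
Best pair: {Red, Blue} with total 1427.

{Red, Blue}, total 1427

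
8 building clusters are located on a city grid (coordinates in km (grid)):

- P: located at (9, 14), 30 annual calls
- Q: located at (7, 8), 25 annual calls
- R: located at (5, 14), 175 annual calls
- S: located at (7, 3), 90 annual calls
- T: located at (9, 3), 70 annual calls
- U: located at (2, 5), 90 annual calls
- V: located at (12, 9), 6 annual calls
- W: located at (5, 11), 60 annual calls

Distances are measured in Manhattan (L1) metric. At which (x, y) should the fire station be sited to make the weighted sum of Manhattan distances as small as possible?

Manhattan distance separates: Σwᵢ(|x−xᵢ|+|y−yᵢ|) = Σwᵢ|x−xᵢ| + Σwᵢ|y−yᵢ|, so x and y are optimised independently as 1-D weighted medians.
Total weight W = 546; half = 273.
x-coordinate, sorted with cumulative weight:
  x=2 (U, w=90) cum 90
  x=5 (R, w=175) cum 265
  x=5 (W, w=60) cum 325  ← median
  x=7 (Q, w=25) cum 350
  x=7 (S, w=90) cum 440
  x=9 (P, w=30) cum 470
  x=9 (T, w=70) cum 540
  x=12 (V, w=6) cum 546
⇒ x* = 5
y-coordinate, sorted with cumulative weight:
  y=3 (S, w=90) cum 90
  y=3 (T, w=70) cum 160
  y=5 (U, w=90) cum 250
  y=8 (Q, w=25) cum 275  ← median
  y=9 (V, w=6) cum 281
  y=11 (W, w=60) cum 341
  y=14 (P, w=30) cum 371
  y=14 (R, w=175) cum 546
⇒ y* = 8

(5, 8)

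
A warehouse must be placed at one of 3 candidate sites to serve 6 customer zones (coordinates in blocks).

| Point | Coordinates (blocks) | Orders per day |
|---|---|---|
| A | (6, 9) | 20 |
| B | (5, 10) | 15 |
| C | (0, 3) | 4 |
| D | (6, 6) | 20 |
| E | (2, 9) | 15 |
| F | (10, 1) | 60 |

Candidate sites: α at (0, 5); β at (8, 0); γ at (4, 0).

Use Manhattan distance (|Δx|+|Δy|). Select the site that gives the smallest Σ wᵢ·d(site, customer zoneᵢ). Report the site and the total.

β, total 1024 blocks

Total weighted distance at each candidate:
  α (0, 5): total = 1428
  β (8, 0): total = 1024
  γ (4, 0): total = 1158
Minimum is at β with total 1024 blocks.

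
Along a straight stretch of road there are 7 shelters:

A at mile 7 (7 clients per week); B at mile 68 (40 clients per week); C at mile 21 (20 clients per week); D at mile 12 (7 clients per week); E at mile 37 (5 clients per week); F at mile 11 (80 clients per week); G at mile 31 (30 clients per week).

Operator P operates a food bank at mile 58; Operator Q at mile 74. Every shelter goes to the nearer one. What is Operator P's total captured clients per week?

The indifferent point is the midpoint (58+74)/2 = 66; shelters left of it (closer to Operator P at 58) go to Operator P, those right go to Operator Q.
  A at 7 (w=7) → Operator P
  F at 11 (w=80) → Operator P
  D at 12 (w=7) → Operator P
  C at 21 (w=20) → Operator P
  G at 31 (w=30) → Operator P
  E at 37 (w=5) → Operator P
  B at 68 (w=40) → Operator Q
Operator P captures 149; Operator Q captures 40.

149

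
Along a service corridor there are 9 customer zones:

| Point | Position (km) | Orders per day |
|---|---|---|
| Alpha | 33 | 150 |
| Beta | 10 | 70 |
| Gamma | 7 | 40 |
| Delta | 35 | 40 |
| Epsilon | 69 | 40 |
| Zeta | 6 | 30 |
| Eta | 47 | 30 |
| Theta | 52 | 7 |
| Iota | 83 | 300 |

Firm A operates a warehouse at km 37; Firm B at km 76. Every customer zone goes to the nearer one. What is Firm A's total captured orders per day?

The indifferent point is the midpoint (37+76)/2 = 56.5; customer zones left of it (closer to Firm A at 37) go to Firm A, those right go to Firm B.
  Zeta at 6 (w=30) → Firm A
  Gamma at 7 (w=40) → Firm A
  Beta at 10 (w=70) → Firm A
  Alpha at 33 (w=150) → Firm A
  Delta at 35 (w=40) → Firm A
  Eta at 47 (w=30) → Firm A
  Theta at 52 (w=7) → Firm A
  Epsilon at 69 (w=40) → Firm B
  Iota at 83 (w=300) → Firm B
Firm A captures 367; Firm B captures 340.

367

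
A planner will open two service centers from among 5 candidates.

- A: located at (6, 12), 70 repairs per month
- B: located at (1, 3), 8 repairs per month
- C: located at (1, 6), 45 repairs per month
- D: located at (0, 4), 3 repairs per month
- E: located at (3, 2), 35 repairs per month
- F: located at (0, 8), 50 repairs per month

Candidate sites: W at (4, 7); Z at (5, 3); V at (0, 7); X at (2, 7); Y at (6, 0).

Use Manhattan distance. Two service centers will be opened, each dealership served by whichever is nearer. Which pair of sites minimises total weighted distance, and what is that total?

{W, V}, total 889

Evaluate every pair (each demand assigned to the nearer of the two):
  {W, V}: total = 889
  {Z, V}: total = 986
  {W, X}: total = 995
  {Z, X}: total = 1022
  {V, X}: total = 1029
  {W, Z}: total = 1075
  {X, Y}: total = 1100
  {V, Y}: total = 1134
  {W, Y}: total = 1172
  {Z, Y}: total = 1670
Best pair: {W, V} with total 889.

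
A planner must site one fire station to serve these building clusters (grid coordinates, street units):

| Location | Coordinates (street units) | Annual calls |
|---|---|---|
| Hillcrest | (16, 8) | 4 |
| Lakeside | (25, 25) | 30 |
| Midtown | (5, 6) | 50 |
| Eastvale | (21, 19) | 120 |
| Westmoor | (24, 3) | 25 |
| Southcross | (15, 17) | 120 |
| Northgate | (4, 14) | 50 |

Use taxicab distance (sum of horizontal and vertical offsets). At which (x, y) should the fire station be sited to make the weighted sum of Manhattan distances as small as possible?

Manhattan distance separates: Σwᵢ(|x−xᵢ|+|y−yᵢ|) = Σwᵢ|x−xᵢ| + Σwᵢ|y−yᵢ|, so x and y are optimised independently as 1-D weighted medians.
Total weight W = 399; half = 199.5.
x-coordinate, sorted with cumulative weight:
  x=4 (Northgate, w=50) cum 50
  x=5 (Midtown, w=50) cum 100
  x=15 (Southcross, w=120) cum 220  ← median
  x=16 (Hillcrest, w=4) cum 224
  x=21 (Eastvale, w=120) cum 344
  x=24 (Westmoor, w=25) cum 369
  x=25 (Lakeside, w=30) cum 399
⇒ x* = 15
y-coordinate, sorted with cumulative weight:
  y=3 (Westmoor, w=25) cum 25
  y=6 (Midtown, w=50) cum 75
  y=8 (Hillcrest, w=4) cum 79
  y=14 (Northgate, w=50) cum 129
  y=17 (Southcross, w=120) cum 249  ← median
  y=19 (Eastvale, w=120) cum 369
  y=25 (Lakeside, w=30) cum 399
⇒ y* = 17

(15, 17)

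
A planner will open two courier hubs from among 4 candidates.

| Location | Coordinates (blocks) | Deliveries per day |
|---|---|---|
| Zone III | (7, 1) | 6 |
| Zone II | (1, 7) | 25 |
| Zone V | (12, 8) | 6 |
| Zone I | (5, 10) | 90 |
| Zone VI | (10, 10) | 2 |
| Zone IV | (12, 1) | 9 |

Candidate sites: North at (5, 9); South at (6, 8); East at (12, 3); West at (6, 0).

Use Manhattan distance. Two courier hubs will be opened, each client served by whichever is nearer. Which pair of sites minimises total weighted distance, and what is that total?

Evaluate every pair (each demand assigned to the nearer of the two):
  {North, East}: total = 342
  {North, West}: total = 375
  {North, South}: total = 453
  {South, East}: total = 522
  {South, West}: total = 543
  {East, West}: total = 1368
Best pair: {North, East} with total 342.

{North, East}, total 342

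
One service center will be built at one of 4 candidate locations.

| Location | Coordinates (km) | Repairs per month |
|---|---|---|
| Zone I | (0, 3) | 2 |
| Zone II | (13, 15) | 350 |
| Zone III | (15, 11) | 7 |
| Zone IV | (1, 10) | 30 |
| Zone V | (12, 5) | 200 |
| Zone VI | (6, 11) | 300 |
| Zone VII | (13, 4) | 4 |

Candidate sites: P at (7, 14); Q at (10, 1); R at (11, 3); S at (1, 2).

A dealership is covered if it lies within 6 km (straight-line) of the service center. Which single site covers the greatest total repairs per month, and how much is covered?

Coverage radius r = 6 km; a point is covered iff (Δx)²+(Δy)² ≤ 6² = 36.
  P (7, 14): covers {Zone VI} → 300
  Q (10, 1): covers {Zone V, Zone VII} → 204
  R (11, 3): covers {Zone V, Zone VII} → 204
  S (1, 2): covers {Zone I} → 2
Maximum coverage at P: 300 repairs per month.

P, covering 300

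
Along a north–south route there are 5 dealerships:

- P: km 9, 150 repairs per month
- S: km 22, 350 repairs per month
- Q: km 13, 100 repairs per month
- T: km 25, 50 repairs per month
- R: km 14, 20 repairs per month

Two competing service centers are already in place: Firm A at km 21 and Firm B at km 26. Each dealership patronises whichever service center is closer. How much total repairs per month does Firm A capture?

620

The indifferent point is the midpoint (21+26)/2 = 23.5; dealerships left of it (closer to Firm A at 21) go to Firm A, those right go to Firm B.
  P at 9 (w=150) → Firm A
  Q at 13 (w=100) → Firm A
  R at 14 (w=20) → Firm A
  S at 22 (w=350) → Firm A
  T at 25 (w=50) → Firm B
Firm A captures 620; Firm B captures 50.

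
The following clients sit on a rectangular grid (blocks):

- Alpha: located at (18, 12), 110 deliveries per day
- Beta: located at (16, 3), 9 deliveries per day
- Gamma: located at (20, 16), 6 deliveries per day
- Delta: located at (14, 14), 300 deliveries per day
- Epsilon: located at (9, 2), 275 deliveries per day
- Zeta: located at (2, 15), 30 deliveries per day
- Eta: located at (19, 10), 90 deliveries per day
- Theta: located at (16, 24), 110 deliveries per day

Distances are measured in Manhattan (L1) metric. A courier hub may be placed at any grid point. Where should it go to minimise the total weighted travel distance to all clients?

Manhattan distance separates: Σwᵢ(|x−xᵢ|+|y−yᵢ|) = Σwᵢ|x−xᵢ| + Σwᵢ|y−yᵢ|, so x and y are optimised independently as 1-D weighted medians.
Total weight W = 930; half = 465.
x-coordinate, sorted with cumulative weight:
  x=2 (Zeta, w=30) cum 30
  x=9 (Epsilon, w=275) cum 305
  x=14 (Delta, w=300) cum 605  ← median
  x=16 (Beta, w=9) cum 614
  x=16 (Theta, w=110) cum 724
  x=18 (Alpha, w=110) cum 834
  x=19 (Eta, w=90) cum 924
  x=20 (Gamma, w=6) cum 930
⇒ x* = 14
y-coordinate, sorted with cumulative weight:
  y=2 (Epsilon, w=275) cum 275
  y=3 (Beta, w=9) cum 284
  y=10 (Eta, w=90) cum 374
  y=12 (Alpha, w=110) cum 484  ← median
  y=14 (Delta, w=300) cum 784
  y=15 (Zeta, w=30) cum 814
  y=16 (Gamma, w=6) cum 820
  y=24 (Theta, w=110) cum 930
⇒ y* = 12

(14, 12)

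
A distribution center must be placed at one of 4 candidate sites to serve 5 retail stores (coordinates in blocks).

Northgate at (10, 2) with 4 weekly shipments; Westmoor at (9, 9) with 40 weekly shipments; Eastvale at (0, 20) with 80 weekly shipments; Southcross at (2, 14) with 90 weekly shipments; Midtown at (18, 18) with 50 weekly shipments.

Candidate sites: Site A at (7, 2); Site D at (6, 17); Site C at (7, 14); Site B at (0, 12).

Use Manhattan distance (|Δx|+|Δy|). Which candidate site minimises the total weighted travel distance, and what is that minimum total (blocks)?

Site D, total 2516 blocks

Total weighted distance at each candidate:
  Site A (7, 2): total = 5252
  Site D (6, 17): total = 2516
  Site C (7, 14): total = 2580
  Site B (0, 12): total = 2760
Minimum is at Site D with total 2516 blocks.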